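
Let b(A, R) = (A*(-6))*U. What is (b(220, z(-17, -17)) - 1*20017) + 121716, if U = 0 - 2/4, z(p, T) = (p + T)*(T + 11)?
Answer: 102359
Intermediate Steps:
z(p, T) = (11 + T)*(T + p) (z(p, T) = (T + p)*(11 + T) = (11 + T)*(T + p))
U = -1/2 (U = 0 - 2/4 = 0 - 1*1/2 = 0 - 1/2 = -1/2 ≈ -0.50000)
b(A, R) = 3*A (b(A, R) = (A*(-6))*(-1/2) = -6*A*(-1/2) = 3*A)
(b(220, z(-17, -17)) - 1*20017) + 121716 = (3*220 - 1*20017) + 121716 = (660 - 20017) + 121716 = -19357 + 121716 = 102359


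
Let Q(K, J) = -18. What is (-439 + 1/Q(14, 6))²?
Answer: 62457409/324 ≈ 1.9277e+5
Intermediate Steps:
(-439 + 1/Q(14, 6))² = (-439 + 1/(-18))² = (-439 - 1/18)² = (-7903/18)² = 62457409/324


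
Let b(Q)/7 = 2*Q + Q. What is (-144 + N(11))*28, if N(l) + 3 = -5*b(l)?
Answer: -36456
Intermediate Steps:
b(Q) = 21*Q (b(Q) = 7*(2*Q + Q) = 7*(3*Q) = 21*Q)
N(l) = -3 - 105*l
(-144 + N(11))*28 = (-144 + (-3 - 105*11))*28 = (-144 + (-3 - 1155))*28 = (-144 - 1158)*28 = -1302*28 = -36456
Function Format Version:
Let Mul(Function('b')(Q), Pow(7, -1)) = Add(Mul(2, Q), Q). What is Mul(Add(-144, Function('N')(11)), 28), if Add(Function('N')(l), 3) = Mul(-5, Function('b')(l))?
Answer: -36456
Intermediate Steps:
Function('b')(Q) = Mul(21, Q) (Function('b')(Q) = Mul(7, Add(Mul(2, Q), Q)) = Mul(7, Mul(3, Q)) = Mul(21, Q))
Function('N')(l) = Add(-3, Mul(-105, l)) (Function('N')(l) = Add(-3, Mul(-5, Mul(21, l))) = Add(-3, Mul(-105, l)))
Mul(Add(-144, Function('N')(11)), 28) = Mul(Add(-144, Add(-3, Mul(-105, 11))), 28) = Mul(Add(-144, Add(-3, -1155)), 28) = Mul(Add(-144, -1158), 28) = Mul(-1302, 28) = -36456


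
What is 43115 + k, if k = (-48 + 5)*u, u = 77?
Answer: 39804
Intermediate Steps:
k = -3311 (k = (-48 + 5)*77 = -43*77 = -3311)
43115 + k = 43115 - 3311 = 39804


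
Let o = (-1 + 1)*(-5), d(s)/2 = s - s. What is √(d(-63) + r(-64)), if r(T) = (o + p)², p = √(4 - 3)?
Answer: 1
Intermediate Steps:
d(s) = 0 (d(s) = 2*(s - s) = 2*0 = 0)
p = 1 (p = √1 = 1)
o = 0 (o = 0*(-5) = 0)
r(T) = 1 (r(T) = (0 + 1)² = 1² = 1)
√(d(-63) + r(-64)) = √(0 + 1) = √1 = 1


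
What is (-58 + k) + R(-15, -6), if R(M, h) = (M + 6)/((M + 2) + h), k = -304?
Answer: -6869/19 ≈ -361.53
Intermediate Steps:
R(M, h) = (6 + M)/(2 + M + h) (R(M, h) = (6 + M)/((2 + M) + h) = (6 + M)/(2 + M + h))
(-58 + k) + R(-15, -6) = (-58 - 304) + (6 - 15)/(2 - 15 - 6) = -362 - 9/(-19) = -362 - 1/19*(-9) = -362 + 9/19 = -6869/19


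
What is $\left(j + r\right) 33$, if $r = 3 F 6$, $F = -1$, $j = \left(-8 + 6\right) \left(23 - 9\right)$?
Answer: $-1518$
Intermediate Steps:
$j = -28$ ($j = \left(-2\right) 14 = -28$)
$r = -18$ ($r = 3 \left(-1\right) 6 = \left(-3\right) 6 = -18$)
$\left(j + r\right) 33 = \left(-28 - 18\right) 33 = \left(-46\right) 33 = -1518$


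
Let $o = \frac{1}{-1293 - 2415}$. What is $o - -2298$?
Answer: $\frac{8520983}{3708} \approx 2298.0$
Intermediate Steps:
$o = - \frac{1}{3708}$ ($o = \frac{1}{-1293 - 2415} = \frac{1}{-3708} = - \frac{1}{3708} \approx -0.00026969$)
$o - -2298 = - \frac{1}{3708} - -2298 = - \frac{1}{3708} + 2298 = \frac{8520983}{3708}$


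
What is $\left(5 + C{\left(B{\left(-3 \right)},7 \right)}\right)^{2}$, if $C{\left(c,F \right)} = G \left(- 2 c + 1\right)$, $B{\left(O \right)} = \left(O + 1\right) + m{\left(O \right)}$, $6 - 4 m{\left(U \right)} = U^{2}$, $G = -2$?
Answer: $64$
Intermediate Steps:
$m{\left(U \right)} = \frac{3}{2} - \frac{U^{2}}{4}$
$B{\left(O \right)} = \frac{5}{2} + O - \frac{O^{2}}{4}$ ($B{\left(O \right)} = \left(O + 1\right) - \left(- \frac{3}{2} + \frac{O^{2}}{4}\right) = \left(1 + O\right) - \left(- \frac{3}{2} + \frac{O^{2}}{4}\right) = \frac{5}{2} + O - \frac{O^{2}}{4}$)
$C{\left(c,F \right)} = -2 + 4 c$ ($C{\left(c,F \right)} = - 2 \left(- 2 c + 1\right) = - 2 \left(1 - 2 c\right) = -2 + 4 c$)
$\left(5 + C{\left(B{\left(-3 \right)},7 \right)}\right)^{2} = \left(5 + \left(-2 + 4 \left(\frac{5}{2} - 3 - \frac{\left(-3\right)^{2}}{4}\right)\right)\right)^{2} = \left(5 + \left(-2 + 4 \left(\frac{5}{2} - 3 - \frac{9}{4}\right)\right)\right)^{2} = \left(5 + \left(-2 + 4 \left(- \frac{11}{4}\right)\right)\right)^{2} = \left(5 - 13\right)^{2} = \left(-8\right)^{2} = 64$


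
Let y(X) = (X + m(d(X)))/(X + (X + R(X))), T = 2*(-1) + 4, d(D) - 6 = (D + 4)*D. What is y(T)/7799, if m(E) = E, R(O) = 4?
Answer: 5/15598 ≈ 0.00032055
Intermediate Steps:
d(D) = 6 + D*(4 + D) (d(D) = 6 + (D + 4)*D = 6 + (4 + D)*D = 6 + D*(4 + D))
T = 2 (T = -2 + 4 = 2)
y(X) = (6 + X² + 5*X)/(4 + 2*X) (y(X) = (X + (6 + X² + 4*X))/(X + (X + 4)) = (6 + X² + 5*X)/(X + (4 + X)) = (6 + X² + 5*X)/(4 + 2*X))
y(T)/7799 = (3/2 + (½)*2)/7799 = (3/2 + 1)*(1/7799) = (5/2)*(1/7799) = 5/15598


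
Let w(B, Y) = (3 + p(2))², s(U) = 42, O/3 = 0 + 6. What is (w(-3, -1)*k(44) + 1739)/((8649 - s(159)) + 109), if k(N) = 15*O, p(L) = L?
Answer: 8489/8716 ≈ 0.97396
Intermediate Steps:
O = 18 (O = 3*(0 + 6) = 3*6 = 18)
k(N) = 270 (k(N) = 15*18 = 270)
w(B, Y) = 25 (w(B, Y) = (3 + 2)² = 5² = 25)
(w(-3, -1)*k(44) + 1739)/((8649 - s(159)) + 109) = (25*270 + 1739)/((8649 - 1*42) + 109) = (6750 + 1739)/((8649 - 42) + 109) = 8489/(8607 + 109) = 8489/8716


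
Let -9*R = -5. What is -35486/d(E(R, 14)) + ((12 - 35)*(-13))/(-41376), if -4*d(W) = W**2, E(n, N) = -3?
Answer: 1957690751/124128 ≈ 15772.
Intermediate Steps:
R = 5/9 (R = -1/9*(-5) = 5/9 ≈ 0.55556)
d(W) = -W**2/4
-35486/d(E(R, 14)) + ((12 - 35)*(-13))/(-41376) = -35486/((-1/4*(-3)**2)) + ((12 - 35)*(-13))/(-41376) = -35486/((-1/4*9)) - 23*(-13)*(-1/41376) = -35486/(-9/4) + 299*(-1/41376) = -35486*(-4/9) - 299/41376 = 141944/9 - 299/41376 = 1957690751/124128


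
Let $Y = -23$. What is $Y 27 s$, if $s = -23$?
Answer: $14283$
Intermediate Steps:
$Y 27 s = \left(-23\right) 27 \left(-23\right) = \left(-621\right) \left(-23\right) = 14283$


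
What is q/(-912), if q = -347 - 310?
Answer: 219/304 ≈ 0.72040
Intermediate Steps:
q = -657
q/(-912) = -657/(-912) = -657*(-1/912) = 219/304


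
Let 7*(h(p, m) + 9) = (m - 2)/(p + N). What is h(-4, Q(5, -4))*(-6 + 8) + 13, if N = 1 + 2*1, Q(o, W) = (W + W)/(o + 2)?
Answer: -201/49 ≈ -4.1020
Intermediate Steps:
Q(o, W) = 2*W/(2 + o) (Q(o, W) = (2*W)/(2 + o) = 2*W/(2 + o))
N = 3 (N = 1 + 2 = 3)
h(p, m) = -9 + (-2 + m)/(7*(3 + p)) (h(p, m) = -9 + ((m - 2)/(p + 3))/7 = -9 + ((-2 + m)/(3 + p))/7 = -9 + (-2 + m)/(7*(3 + p)))
h(-4, Q(5, -4))*(-6 + 8) + 13 = ((-191 + 2*(-4)/(2 + 5) - 63*(-4))/(7*(3 - 4)))*(-6 + 8) + 13 = ((⅐)*(-191 + 2*(-4)/7 + 252)/(-1))*2 + 13 = ((⅐)*(-1)*(-191 + 2*(-4)*(⅐) + 252))*2 + 13 = ((⅐)*(-1)*(-191 - 8/7 + 252))*2 + 13 = ((⅐)*(-1)*(419/7))*2 + 13 = -419/49*2 + 13 = -838/49 + 13 = -201/49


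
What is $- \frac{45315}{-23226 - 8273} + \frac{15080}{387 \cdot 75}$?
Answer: $\frac{358054559}{182851695} \approx 1.9582$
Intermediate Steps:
$- \frac{45315}{-23226 - 8273} + \frac{15080}{387 \cdot 75} = - \frac{45315}{-23226 - 8273} + \frac{15080}{29025} = - \frac{45315}{-31499} + 15080 \cdot \frac{1}{29025} = \left(-45315\right) \left(- \frac{1}{31499}\right) + \frac{3016}{5805} = \frac{45315}{31499} + \frac{3016}{5805} = \frac{358054559}{182851695}$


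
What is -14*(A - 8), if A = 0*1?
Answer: 112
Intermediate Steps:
A = 0
-14*(A - 8) = -14*(0 - 8) = -14*(-8) = 112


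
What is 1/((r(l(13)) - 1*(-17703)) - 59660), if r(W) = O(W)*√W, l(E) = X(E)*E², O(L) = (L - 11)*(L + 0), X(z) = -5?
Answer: -41957/442098850317849 - 9403160*I*√5/442098850317849 ≈ -9.4904e-11 - 4.756e-8*I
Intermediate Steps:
O(L) = L*(-11 + L) (O(L) = (-11 + L)*L = L*(-11 + L))
l(E) = -5*E²
r(W) = W^(3/2)*(-11 + W) (r(W) = (W*(-11 + W))*√W = W^(3/2)*(-11 + W))
1/((r(l(13)) - 1*(-17703)) - 59660) = 1/(((-5*13²)^(3/2)*(-11 - 5*13²) - 1*(-17703)) - 59660) = 1/(((-5*169)^(3/2)*(-11 - 5*169) + 17703) - 59660) = 1/(((-845)^(3/2)*(-11 - 845) + 17703) - 59660) = 1/((-10985*I*√5*(-856) + 17703) - 59660) = 1/((9403160*I*√5 + 17703) - 59660) = 1/((17703 + 9403160*I*√5) - 59660) = 1/(-41957 + 9403160*I*√5)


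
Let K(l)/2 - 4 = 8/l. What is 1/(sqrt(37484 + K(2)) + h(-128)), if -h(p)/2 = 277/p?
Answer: -17728/153523271 + 204800*sqrt(15)/153523271 ≈ 0.0050511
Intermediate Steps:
h(p) = -554/p
K(l) = 8 + 16/l (K(l) = 8 + 2*(8/l) = 8 + 16/l)
1/(sqrt(37484 + K(2)) + h(-128)) = 1/(sqrt(37484 + (8 + 16/2)) - 554/(-128)) = 1/(sqrt(37484 + (8 + 16*(1/2))) - 554*(-1/128)) = 1/(sqrt(37484 + (8 + 8)) + 277/64) = 1/(sqrt(37484 + 16) + 277/64) = 1/(sqrt(37500) + 277/64) = 1/(50*sqrt(15) + 277/64) = 1/(277/64 + 50*sqrt(15))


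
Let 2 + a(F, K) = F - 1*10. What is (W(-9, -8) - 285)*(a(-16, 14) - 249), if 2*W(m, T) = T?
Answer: 80053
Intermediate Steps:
a(F, K) = -12 + F (a(F, K) = -2 + (F - 1*10) = -2 + (F - 10) = -2 + (-10 + F) = -12 + F)
W(m, T) = T/2
(W(-9, -8) - 285)*(a(-16, 14) - 249) = ((½)*(-8) - 285)*((-12 - 16) - 249) = (-4 - 285)*(-28 - 249) = -289*(-277) = 80053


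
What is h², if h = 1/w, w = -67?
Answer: 1/4489 ≈ 0.00022277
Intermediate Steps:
h = -1/67 (h = 1/(-67) = -1/67 ≈ -0.014925)
h² = (-1/67)² = 1/4489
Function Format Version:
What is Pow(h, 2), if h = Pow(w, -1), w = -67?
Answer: Rational(1, 4489) ≈ 0.00022277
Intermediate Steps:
h = Rational(-1, 67) (h = Pow(-67, -1) = Rational(-1, 67) ≈ -0.014925)
Pow(h, 2) = Pow(Rational(-1, 67), 2) = Rational(1, 4489)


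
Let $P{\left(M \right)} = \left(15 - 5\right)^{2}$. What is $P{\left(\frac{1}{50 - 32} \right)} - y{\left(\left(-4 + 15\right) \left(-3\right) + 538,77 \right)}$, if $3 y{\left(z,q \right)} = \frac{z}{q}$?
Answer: $\frac{22595}{231} \approx 97.814$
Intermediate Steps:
$y{\left(z,q \right)} = \frac{z}{3 q}$ ($y{\left(z,q \right)} = \frac{z \frac{1}{q}}{3} = \frac{z}{3 q}$)
$P{\left(M \right)} = 100$ ($P{\left(M \right)} = 10^{2} = 100$)
$P{\left(\frac{1}{50 - 32} \right)} - y{\left(\left(-4 + 15\right) \left(-3\right) + 538,77 \right)} = 100 - \frac{\left(-4 + 15\right) \left(-3\right) + 538}{3 \cdot 77} = 100 - \frac{1}{3} \left(11 \left(-3\right) + 538\right) \frac{1}{77} = 100 - \frac{1}{3} \left(-33 + 538\right) \frac{1}{77} = 100 - \frac{1}{3} \cdot 505 \cdot \frac{1}{77} = 100 - \frac{505}{231} = \frac{22595}{231}$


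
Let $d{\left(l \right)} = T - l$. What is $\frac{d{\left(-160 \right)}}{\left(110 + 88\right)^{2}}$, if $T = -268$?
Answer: $- \frac{1}{363} \approx -0.0027548$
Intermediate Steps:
$d{\left(l \right)} = -268 - l$
$\frac{d{\left(-160 \right)}}{\left(110 + 88\right)^{2}} = \frac{-268 - -160}{\left(110 + 88\right)^{2}} = \frac{-268 + 160}{198^{2}} = - \frac{108}{39204} = \left(-108\right) \frac{1}{39204} = - \frac{1}{363}$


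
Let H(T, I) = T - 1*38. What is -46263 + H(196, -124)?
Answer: -46105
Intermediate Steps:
H(T, I) = -38 + T (H(T, I) = T - 38 = -38 + T)
-46263 + H(196, -124) = -46263 + (-38 + 196) = -46263 + 158 = -46105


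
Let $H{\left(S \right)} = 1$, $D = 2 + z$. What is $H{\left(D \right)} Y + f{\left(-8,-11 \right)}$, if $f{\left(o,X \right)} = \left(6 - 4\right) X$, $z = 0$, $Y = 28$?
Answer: $6$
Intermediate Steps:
$D = 2$ ($D = 2 + 0 = 2$)
$f{\left(o,X \right)} = 2 X$
$H{\left(D \right)} Y + f{\left(-8,-11 \right)} = 1 \cdot 28 + 2 \left(-11\right) = 28 - 22 = 6$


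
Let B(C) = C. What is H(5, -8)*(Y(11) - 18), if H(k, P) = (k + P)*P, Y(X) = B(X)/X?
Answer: -408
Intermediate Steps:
Y(X) = 1 (Y(X) = X/X = 1)
H(k, P) = P*(P + k) (H(k, P) = (P + k)*P = P*(P + k))
H(5, -8)*(Y(11) - 18) = (-8*(-8 + 5))*(1 - 18) = -8*(-3)*(-17) = 24*(-17) = -408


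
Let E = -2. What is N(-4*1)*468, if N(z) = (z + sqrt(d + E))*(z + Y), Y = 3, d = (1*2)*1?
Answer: 1872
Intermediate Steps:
d = 2 (d = 2*1 = 2)
N(z) = z*(3 + z) (N(z) = (z + sqrt(2 - 2))*(z + 3) = (z + sqrt(0))*(3 + z) = (z + 0)*(3 + z) = z*(3 + z))
N(-4*1)*468 = ((-4*1)*(3 - 4*1))*468 = -4*(3 - 4)*468 = -4*(-1)*468 = 4*468 = 1872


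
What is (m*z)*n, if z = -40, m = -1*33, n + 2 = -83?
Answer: -112200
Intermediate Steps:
n = -85 (n = -2 - 83 = -85)
m = -33
(m*z)*n = -33*(-40)*(-85) = 1320*(-85) = -112200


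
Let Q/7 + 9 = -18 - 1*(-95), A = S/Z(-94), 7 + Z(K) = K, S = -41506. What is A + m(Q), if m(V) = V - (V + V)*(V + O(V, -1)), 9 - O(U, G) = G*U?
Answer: -92312490/101 ≈ -9.1399e+5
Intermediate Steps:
Z(K) = -7 + K
O(U, G) = 9 - G*U
A = 41506/101 (A = -41506/(-7 - 94) = -41506/(-101) = -41506*(-1/101) = 41506/101 ≈ 410.95)
Q = 476 (Q = -63 + 7*(-18 - 1*(-95)) = -63 + 7*(-18 + 95) = -63 + 7*77 = -63 + 539 = 476)
m(V) = V - 2*V*(9 + 2*V) (m(V) = V - (V + V)*(V + (9 - 1*(-1)*V)) = V - 2*V*(V + (9 + V)) = V - 2*V*(9 + 2*V))
A + m(Q) = 41506/101 - 1*476*(17 + 4*476) = 41506/101 - 1*476*(17 + 1904) = 41506/101 - 1*476*1921 = 41506/101 - 914396 = -92312490/101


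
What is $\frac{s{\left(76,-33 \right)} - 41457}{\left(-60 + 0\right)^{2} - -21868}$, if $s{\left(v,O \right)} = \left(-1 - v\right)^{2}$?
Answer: $- \frac{8882}{6367} \approx -1.395$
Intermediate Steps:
$\frac{s{\left(76,-33 \right)} - 41457}{\left(-60 + 0\right)^{2} - -21868} = \frac{\left(1 + 76\right)^{2} - 41457}{\left(-60 + 0\right)^{2} - -21868} = \frac{77^{2} - 41457}{\left(-60\right)^{2} + \left(-1352 + 23220\right)} = \frac{5929 - 41457}{3600 + 21868} = - \frac{35528}{25468} = \left(-35528\right) \frac{1}{25468} = - \frac{8882}{6367}$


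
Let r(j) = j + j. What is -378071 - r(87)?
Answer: -378245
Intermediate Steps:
r(j) = 2*j
-378071 - r(87) = -378071 - 2*87 = -378071 - 1*174 = -378071 - 174 = -378245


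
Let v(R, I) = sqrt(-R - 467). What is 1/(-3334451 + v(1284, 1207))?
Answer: -3334451/11118563473152 - I*sqrt(1751)/11118563473152 ≈ -2.999e-7 - 3.7635e-12*I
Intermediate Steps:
v(R, I) = sqrt(-467 - R)
1/(-3334451 + v(1284, 1207)) = 1/(-3334451 + sqrt(-467 - 1*1284)) = 1/(-3334451 + sqrt(-467 - 1284)) = 1/(-3334451 + sqrt(-1751)) = 1/(-3334451 + I*sqrt(1751))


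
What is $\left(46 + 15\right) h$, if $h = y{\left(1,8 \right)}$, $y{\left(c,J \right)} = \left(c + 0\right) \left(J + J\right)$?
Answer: $976$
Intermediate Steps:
$y{\left(c,J \right)} = 2 J c$ ($y{\left(c,J \right)} = c 2 J = 2 J c$)
$h = 16$ ($h = 2 \cdot 8 \cdot 1 = 16$)
$\left(46 + 15\right) h = \left(46 + 15\right) 16 = 61 \cdot 16 = 976$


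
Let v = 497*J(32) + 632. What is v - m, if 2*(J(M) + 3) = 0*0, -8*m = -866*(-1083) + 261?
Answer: 931267/8 ≈ 1.1641e+5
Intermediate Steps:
m = -938139/8 (m = -(-866*(-1083) + 261)/8 = -(937878 + 261)/8 = -⅛*938139 = -938139/8 ≈ -1.1727e+5)
J(M) = -3 (J(M) = -3 + (0*0)/2 = -3 + (½)*0 = -3 + 0 = -3)
v = -859 (v = 497*(-3) + 632 = -1491 + 632 = -859)
v - m = -859 - 1*(-938139/8) = -859 + 938139/8 = 931267/8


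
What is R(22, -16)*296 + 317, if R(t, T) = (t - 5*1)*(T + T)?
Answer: -160707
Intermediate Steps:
R(t, T) = 2*T*(-5 + t) (R(t, T) = (t - 5)*(2*T) = (-5 + t)*(2*T) = 2*T*(-5 + t))
R(22, -16)*296 + 317 = (2*(-16)*(-5 + 22))*296 + 317 = (2*(-16)*17)*296 + 317 = -544*296 + 317 = -161024 + 317 = -160707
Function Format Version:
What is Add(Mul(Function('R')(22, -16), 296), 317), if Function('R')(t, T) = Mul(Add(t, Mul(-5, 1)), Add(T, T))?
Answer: -160707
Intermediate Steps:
Function('R')(t, T) = Mul(2, T, Add(-5, t)) (Function('R')(t, T) = Mul(Add(t, -5), Mul(2, T)) = Mul(Add(-5, t), Mul(2, T)) = Mul(2, T, Add(-5, t)))
Add(Mul(Function('R')(22, -16), 296), 317) = Add(Mul(Mul(2, -16, Add(-5, 22)), 296), 317) = Add(Mul(Mul(2, -16, 17), 296), 317) = Add(Mul(-544, 296), 317) = Add(-161024, 317) = -160707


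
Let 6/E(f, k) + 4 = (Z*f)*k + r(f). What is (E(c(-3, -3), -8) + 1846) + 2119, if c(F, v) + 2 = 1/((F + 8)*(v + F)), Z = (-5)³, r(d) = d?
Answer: 242582485/61181 ≈ 3965.0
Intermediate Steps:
Z = -125
c(F, v) = -2 + 1/((8 + F)*(F + v)) (c(F, v) = -2 + 1/((F + 8)*(v + F)) = -2 + 1/((8 + F)*(F + v)))
E(f, k) = 6/(-4 + f - 125*f*k) (E(f, k) = 6/(-4 + ((-125*f)*k + f)) = 6/(-4 + (-125*f*k + f)) = 6/(-4 + (f - 125*f*k)) = 6/(-4 + f - 125*f*k))
(E(c(-3, -3), -8) + 1846) + 2119 = (-6/(4 - (1 - 16*(-3) - 16*(-3) - 2*(-3)² - 2*(-3)*(-3))/((-3)² + 8*(-3) + 8*(-3) - 3*(-3)) + 125*((1 - 16*(-3) - 16*(-3) - 2*(-3)² - 2*(-3)*(-3))/((-3)² + 8*(-3) + 8*(-3) - 3*(-3)))*(-8)) + 1846) + 2119 = (-6/(4 - (1 + 48 + 48 - 2*9 - 18)/(9 - 24 - 24 + 9) + 125*((1 + 48 + 48 - 2*9 - 18)/(9 - 24 - 24 + 9))*(-8)) + 1846) + 2119 = (-6/(4 - (1 + 48 + 48 - 18 - 18)/(-30) + 125*((1 + 48 + 48 - 18 - 18)/(-30))*(-8)) + 1846) + 2119 = (-6/(4 - (-1)*61/30 + 125*(-1/30*61)*(-8)) + 1846) + 2119 = (-6/(4 - 1*(-61/30) + 125*(-61/30)*(-8)) + 1846) + 2119 = (-6/(4 + 61/30 + 6100/3) + 1846) + 2119 = (-6/61181/30 + 1846) + 2119 = (-6*30/61181 + 1846) + 2119 = (-180/61181 + 1846) + 2119 = 112939946/61181 + 2119 = 242582485/61181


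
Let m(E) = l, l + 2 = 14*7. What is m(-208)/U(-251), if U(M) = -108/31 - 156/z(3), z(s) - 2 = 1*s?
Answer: -155/56 ≈ -2.7679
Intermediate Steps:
z(s) = 2 + s (z(s) = 2 + 1*s = 2 + s)
l = 96 (l = -2 + 14*7 = -2 + 98 = 96)
m(E) = 96
U(M) = -5376/155 (U(M) = -108/31 - 156/(2 + 3) = -108*1/31 - 156/5 = -108/31 - 156*1/5 = -108/31 - 156/5 = -5376/155)
m(-208)/U(-251) = 96/(-5376/155) = 96*(-155/5376) = -155/56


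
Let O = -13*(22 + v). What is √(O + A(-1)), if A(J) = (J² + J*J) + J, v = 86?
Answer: I*√1403 ≈ 37.457*I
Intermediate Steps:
A(J) = J + 2*J² (A(J) = (J² + J²) + J = 2*J² + J = J + 2*J²)
O = -1404 (O = -13*(22 + 86) = -13*108 = -1404)
√(O + A(-1)) = √(-1404 - (1 + 2*(-1))) = √(-1404 - (1 - 2)) = √(-1404 - 1*(-1)) = √(-1404 + 1) = √(-1403) = I*√1403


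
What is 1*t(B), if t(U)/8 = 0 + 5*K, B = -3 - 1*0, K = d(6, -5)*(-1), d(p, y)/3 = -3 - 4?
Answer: 840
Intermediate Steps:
d(p, y) = -21 (d(p, y) = 3*(-3 - 4) = 3*(-7) = -21)
K = 21 (K = -21*(-1) = 21)
B = -3 (B = -3 + 0 = -3)
t(U) = 840 (t(U) = 8*(0 + 5*21) = 8*(0 + 105) = 8*105 = 840)
1*t(B) = 1*840 = 840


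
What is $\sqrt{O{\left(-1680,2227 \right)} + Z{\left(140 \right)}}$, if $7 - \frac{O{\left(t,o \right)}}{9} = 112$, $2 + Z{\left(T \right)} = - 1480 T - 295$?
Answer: $i \sqrt{208442} \approx 456.55 i$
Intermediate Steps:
$Z{\left(T \right)} = -297 - 1480 T$ ($Z{\left(T \right)} = -2 - \left(295 + 1480 T\right) = -297 - 1480 T$)
$O{\left(t,o \right)} = -945$ ($O{\left(t,o \right)} = 63 - 1008 = -945$)
$\sqrt{O{\left(-1680,2227 \right)} + Z{\left(140 \right)}} = \sqrt{-945 - 207497} = \sqrt{-208442} = i \sqrt{208442}$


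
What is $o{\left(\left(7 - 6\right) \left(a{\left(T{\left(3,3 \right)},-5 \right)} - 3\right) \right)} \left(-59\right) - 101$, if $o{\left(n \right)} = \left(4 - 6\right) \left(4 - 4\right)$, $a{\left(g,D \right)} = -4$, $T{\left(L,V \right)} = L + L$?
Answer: $-101$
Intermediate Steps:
$T{\left(L,V \right)} = 2 L$
$o{\left(n \right)} = 0$ ($o{\left(n \right)} = \left(-2\right) 0 = 0$)
$o{\left(\left(7 - 6\right) \left(a{\left(T{\left(3,3 \right)},-5 \right)} - 3\right) \right)} \left(-59\right) - 101 = 0 \left(-59\right) - 101 = 0 - 101 = -101$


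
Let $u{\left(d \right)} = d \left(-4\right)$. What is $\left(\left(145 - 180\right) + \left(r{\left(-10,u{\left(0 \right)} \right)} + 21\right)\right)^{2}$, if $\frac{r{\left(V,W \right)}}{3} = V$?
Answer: $1936$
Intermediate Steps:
$u{\left(d \right)} = - 4 d$
$r{\left(V,W \right)} = 3 V$
$\left(\left(145 - 180\right) + \left(r{\left(-10,u{\left(0 \right)} \right)} + 21\right)\right)^{2} = \left(\left(145 - 180\right) + \left(3 \left(-10\right) + 21\right)\right)^{2} = \left(-35 + \left(-30 + 21\right)\right)^{2} = \left(-35 - 9\right)^{2} = \left(-44\right)^{2} = 1936$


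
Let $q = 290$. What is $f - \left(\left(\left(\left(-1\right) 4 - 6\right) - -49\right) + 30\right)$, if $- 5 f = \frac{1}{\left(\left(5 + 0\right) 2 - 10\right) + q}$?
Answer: $- \frac{100051}{1450} \approx -69.001$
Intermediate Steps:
$f = - \frac{1}{1450}$ ($f = - \frac{1}{5 \left(\left(\left(5 + 0\right) 2 - 10\right) + 290\right)} = - \frac{1}{5 \left(\left(5 \cdot 2 - 10\right) + 290\right)} = - \frac{1}{5 \left(\left(10 - 10\right) + 290\right)} = - \frac{1}{5 \left(0 + 290\right)} = - \frac{1}{5 \cdot 290} = \left(- \frac{1}{5}\right) \frac{1}{290} = - \frac{1}{1450} \approx -0.00068966$)
$f - \left(\left(\left(\left(-1\right) 4 - 6\right) - -49\right) + 30\right) = - \frac{1}{1450} - \left(\left(\left(\left(-1\right) 4 - 6\right) - -49\right) + 30\right) = - \frac{1}{1450} - \left(\left(\left(-4 - 6\right) + 49\right) + 30\right) = - \frac{1}{1450} - \left(\left(-10 + 49\right) + 30\right) = - \frac{1}{1450} - \left(39 + 30\right) = - \frac{1}{1450} - 69 = - \frac{100051}{1450}$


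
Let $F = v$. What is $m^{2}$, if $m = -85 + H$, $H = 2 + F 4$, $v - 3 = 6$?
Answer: $2209$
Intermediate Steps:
$v = 9$ ($v = 3 + 6 = 9$)
$F = 9$
$H = 38$ ($H = 2 + 9 \cdot 4 = 2 + 36 = 38$)
$m = -47$ ($m = -85 + 38 = -47$)
$m^{2} = \left(-47\right)^{2} = 2209$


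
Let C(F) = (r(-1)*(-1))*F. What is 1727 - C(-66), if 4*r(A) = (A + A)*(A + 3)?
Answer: 1793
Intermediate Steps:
r(A) = A*(3 + A)/2 (r(A) = ((A + A)*(A + 3))/4 = ((2*A)*(3 + A))/4 = (2*A*(3 + A))/4 = A*(3 + A)/2)
C(F) = F (C(F) = (((1/2)*(-1)*(3 - 1))*(-1))*F = (((1/2)*(-1)*2)*(-1))*F = (-1*(-1))*F = 1*F = F)
1727 - C(-66) = 1727 - 1*(-66) = 1727 + 66 = 1793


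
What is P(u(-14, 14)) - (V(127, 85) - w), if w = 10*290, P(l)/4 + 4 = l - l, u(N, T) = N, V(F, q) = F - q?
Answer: 2842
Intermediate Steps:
P(l) = -16 (P(l) = -16 + 4*(l - l) = -16 + 4*0 = -16 + 0 = -16)
w = 2900
P(u(-14, 14)) - (V(127, 85) - w) = -16 - ((127 - 1*85) - 1*2900) = -16 - ((127 - 85) - 2900) = -16 - (42 - 2900) = -16 - 1*(-2858) = -16 + 2858 = 2842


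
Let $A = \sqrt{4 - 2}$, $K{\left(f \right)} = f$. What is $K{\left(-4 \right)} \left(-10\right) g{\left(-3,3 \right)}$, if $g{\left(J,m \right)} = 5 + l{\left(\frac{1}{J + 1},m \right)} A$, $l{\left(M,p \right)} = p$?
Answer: $200 + 120 \sqrt{2} \approx 369.71$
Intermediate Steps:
$A = \sqrt{2} \approx 1.4142$
$g{\left(J,m \right)} = 5 + m \sqrt{2}$
$K{\left(-4 \right)} \left(-10\right) g{\left(-3,3 \right)} = \left(-4\right) \left(-10\right) \left(5 + 3 \sqrt{2}\right) = 40 \left(5 + 3 \sqrt{2}\right) = 200 + 120 \sqrt{2}$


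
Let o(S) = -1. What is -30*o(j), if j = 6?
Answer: 30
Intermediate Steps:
-30*o(j) = -30*(-1) = 30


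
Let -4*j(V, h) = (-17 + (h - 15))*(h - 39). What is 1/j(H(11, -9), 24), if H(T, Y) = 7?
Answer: -1/30 ≈ -0.033333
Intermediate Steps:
j(V, h) = -(-39 + h)*(-32 + h)/4 (j(V, h) = -(-17 + (h - 15))*(h - 39)/4 = -(-17 + (-15 + h))*(-39 + h)/4 = -(-32 + h)*(-39 + h)/4 = -(-39 + h)*(-32 + h)/4)
1/j(H(11, -9), 24) = 1/(-312 - ¼*24² + (71/4)*24) = 1/(-312 - ¼*576 + 426) = 1/(-312 - 144 + 426) = 1/(-30) = -1/30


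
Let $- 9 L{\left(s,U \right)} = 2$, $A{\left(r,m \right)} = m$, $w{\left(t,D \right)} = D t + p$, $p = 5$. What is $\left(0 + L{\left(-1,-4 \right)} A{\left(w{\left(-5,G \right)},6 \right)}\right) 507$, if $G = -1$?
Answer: $-676$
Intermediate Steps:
$w{\left(t,D \right)} = 5 + D t$ ($w{\left(t,D \right)} = D t + 5 = 5 + D t$)
$L{\left(s,U \right)} = - \frac{2}{9}$ ($L{\left(s,U \right)} = \left(- \frac{1}{9}\right) 2 = - \frac{2}{9}$)
$\left(0 + L{\left(-1,-4 \right)} A{\left(w{\left(-5,G \right)},6 \right)}\right) 507 = \left(0 - \frac{4}{3}\right) 507 = \left(- \frac{4}{3}\right) 507 = -676$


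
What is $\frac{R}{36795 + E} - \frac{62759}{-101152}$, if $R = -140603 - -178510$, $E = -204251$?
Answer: $\frac{52148455}{132332104} \approx 0.39407$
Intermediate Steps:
$R = 37907$ ($R = -140603 + 178510 = 37907$)
$\frac{R}{36795 + E} - \frac{62759}{-101152} = \frac{37907}{36795 - 204251} - \frac{62759}{-101152} = \frac{37907}{-167456} - - \frac{62759}{101152} = 37907 \left(- \frac{1}{167456}\right) + \frac{62759}{101152} = - \frac{37907}{167456} + \frac{62759}{101152} = \frac{52148455}{132332104}$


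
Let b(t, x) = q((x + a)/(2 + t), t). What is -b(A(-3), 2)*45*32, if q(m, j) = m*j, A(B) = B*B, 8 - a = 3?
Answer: -90720/11 ≈ -8247.3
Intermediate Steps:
a = 5 (a = 8 - 1*3 = 8 - 3 = 5)
A(B) = B²
q(m, j) = j*m
b(t, x) = t*(5 + x)/(2 + t) (b(t, x) = t*((x + 5)/(2 + t)) = t*((5 + x)/(2 + t)) = t*(5 + x)/(2 + t))
-b(A(-3), 2)*45*32 = -((-3)²*(5 + 2)/(2 + (-3)²))*45*32 = -(9*7/(2 + 9))*45*32 = -(9*7/11)*45*32 = -(9*(1/11)*7)*45*32 = -(63/11)*45*32 = -2835*32/11 = -1*90720/11 = -90720/11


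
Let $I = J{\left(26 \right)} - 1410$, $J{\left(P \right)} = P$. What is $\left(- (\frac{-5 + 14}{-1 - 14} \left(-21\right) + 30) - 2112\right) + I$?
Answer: $- \frac{17693}{5} \approx -3538.6$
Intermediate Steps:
$I = -1384$ ($I = 26 - 1410 = -1384$)
$\left(- (\frac{-5 + 14}{-1 - 14} \left(-21\right) + 30) - 2112\right) + I = \left(- (\frac{-5 + 14}{-1 - 14} \left(-21\right) + 30) - 2112\right) - 1384 = \left(- (\frac{9}{-15} \left(-21\right) + 30) - 2112\right) - 1384 = \left(- (9 \left(- \frac{1}{15}\right) \left(-21\right) + 30) - 2112\right) - 1384 = \left(- (\left(- \frac{3}{5}\right) \left(-21\right) + 30) - 2112\right) - 1384 = \left(- (\frac{63}{5} + 30) - 2112\right) - 1384 = \left(\left(-1\right) \frac{213}{5} - 2112\right) - 1384 = \left(- \frac{213}{5} - 2112\right) - 1384 = - \frac{10773}{5} - 1384 = - \frac{17693}{5}$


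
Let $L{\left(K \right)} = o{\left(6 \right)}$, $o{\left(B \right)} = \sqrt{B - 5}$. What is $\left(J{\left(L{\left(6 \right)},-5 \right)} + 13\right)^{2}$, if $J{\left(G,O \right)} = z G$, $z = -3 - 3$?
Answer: $49$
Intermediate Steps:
$o{\left(B \right)} = \sqrt{-5 + B}$
$z = -6$ ($z = -3 - 3 = -6$)
$L{\left(K \right)} = 1$ ($L{\left(K \right)} = \sqrt{-5 + 6} = \sqrt{1} = 1$)
$J{\left(G,O \right)} = - 6 G$
$\left(J{\left(L{\left(6 \right)},-5 \right)} + 13\right)^{2} = \left(\left(-6\right) 1 + 13\right)^{2} = \left(-6 + 13\right)^{2} = 7^{2} = 49$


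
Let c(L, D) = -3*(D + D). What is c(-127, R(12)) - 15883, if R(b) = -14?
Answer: -15799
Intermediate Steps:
c(L, D) = -6*D
c(-127, R(12)) - 15883 = -6*(-14) - 15883 = 84 - 15883 = -15799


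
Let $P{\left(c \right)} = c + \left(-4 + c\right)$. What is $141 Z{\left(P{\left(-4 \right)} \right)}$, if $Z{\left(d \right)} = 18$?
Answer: $2538$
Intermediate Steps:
$P{\left(c \right)} = -4 + 2 c$
$141 Z{\left(P{\left(-4 \right)} \right)} = 141 \cdot 18 = 2538$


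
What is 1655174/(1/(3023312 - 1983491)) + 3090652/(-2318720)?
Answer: 997678369535714057/579680 ≈ 1.7211e+12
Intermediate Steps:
1655174/(1/(3023312 - 1983491)) + 3090652/(-2318720) = 1655174/(1/1039821) + 3090652*(-1/2318720) = 1655174/(1/1039821) - 772663/579680 = 1655174*1039821 - 772663/579680 = 1721084683854 - 772663/579680 = 997678369535714057/579680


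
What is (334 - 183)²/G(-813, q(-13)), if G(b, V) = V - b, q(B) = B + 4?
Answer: 22801/804 ≈ 28.359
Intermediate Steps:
q(B) = 4 + B
(334 - 183)²/G(-813, q(-13)) = (334 - 183)²/((4 - 13) - 1*(-813)) = 151²/(-9 + 813) = 22801/804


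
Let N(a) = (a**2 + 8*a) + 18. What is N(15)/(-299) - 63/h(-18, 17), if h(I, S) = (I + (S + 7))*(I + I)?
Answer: -6619/7176 ≈ -0.92238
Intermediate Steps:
h(I, S) = 2*I*(7 + I + S) (h(I, S) = (I + (7 + S))*(2*I) = (7 + I + S)*(2*I) = 2*I*(7 + I + S))
N(a) = 18 + a**2 + 8*a
N(15)/(-299) - 63/h(-18, 17) = (18 + 15**2 + 8*15)/(-299) - 63*(-1/(36*(7 - 18 + 17))) = (18 + 225 + 120)*(-1/299) - 63/(2*(-18)*6) = 363*(-1/299) - 63/(-216) = -363/299 - 63*(-1/216) = -363/299 + 7/24 = -6619/7176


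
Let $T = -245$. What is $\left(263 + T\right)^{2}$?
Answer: $324$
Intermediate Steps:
$\left(263 + T\right)^{2} = \left(263 - 245\right)^{2} = 18^{2} = 324$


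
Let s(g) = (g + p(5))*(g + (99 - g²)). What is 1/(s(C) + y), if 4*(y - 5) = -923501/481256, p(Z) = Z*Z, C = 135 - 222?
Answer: 1925024/901947896435 ≈ 2.1343e-6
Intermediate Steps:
C = -87
p(Z) = Z²
y = 8701619/1925024 (y = 5 + (-923501/481256)/4 = 5 + (-923501*1/481256)/4 = 5 + (¼)*(-923501/481256) = 5 - 923501/1925024 = 8701619/1925024 ≈ 4.5203)
s(g) = (25 + g)*(99 + g - g²) (s(g) = (g + 5²)*(g + (99 - g²)) = (g + 25)*(99 + g - g²) = (25 + g)*(99 + g - g²))
1/(s(C) + y) = 1/((2475 - 1*(-87)³ - 24*(-87)² + 124*(-87)) + 8701619/1925024) = 1/((2475 - 1*(-658503) - 24*7569 - 10788) + 8701619/1925024) = 1/((2475 + 658503 - 181656 - 10788) + 8701619/1925024) = 1/(468534 + 8701619/1925024) = 1/(901947896435/1925024) = 1925024/901947896435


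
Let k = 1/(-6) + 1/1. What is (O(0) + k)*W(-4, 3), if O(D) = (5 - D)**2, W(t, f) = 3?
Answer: 155/2 ≈ 77.500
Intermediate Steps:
k = 5/6 (k = 1*(-1/6) + 1*1 = -1/6 + 1 = 5/6 ≈ 0.83333)
(O(0) + k)*W(-4, 3) = ((-5 + 0)**2 + 5/6)*3 = ((-5)**2 + 5/6)*3 = (25 + 5/6)*3 = (155/6)*3 = 155/2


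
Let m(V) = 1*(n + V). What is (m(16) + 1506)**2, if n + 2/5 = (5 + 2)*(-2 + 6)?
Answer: 60031504/25 ≈ 2.4013e+6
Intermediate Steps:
n = 138/5 (n = -2/5 + (5 + 2)*(-2 + 6) = -2/5 + 7*4 = -2/5 + 28 = 138/5 ≈ 27.600)
m(V) = 138/5 + V (m(V) = 1*(138/5 + V) = 138/5 + V)
(m(16) + 1506)**2 = ((138/5 + 16) + 1506)**2 = (218/5 + 1506)**2 = (7748/5)**2 = 60031504/25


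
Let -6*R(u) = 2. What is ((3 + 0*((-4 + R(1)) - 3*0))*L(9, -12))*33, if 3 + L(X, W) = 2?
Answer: -99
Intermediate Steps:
R(u) = -⅓ (R(u) = -⅙*2 = -⅓)
L(X, W) = -1 (L(X, W) = -3 + 2 = -1)
((3 + 0*((-4 + R(1)) - 3*0))*L(9, -12))*33 = ((3 + 0*((-4 - ⅓) - 3*0))*(-1))*33 = ((3 + 0*(-13/3 + 0))*(-1))*33 = ((3 + 0*(-13/3))*(-1))*33 = ((3 + 0)*(-1))*33 = (3*(-1))*33 = -3*33 = -99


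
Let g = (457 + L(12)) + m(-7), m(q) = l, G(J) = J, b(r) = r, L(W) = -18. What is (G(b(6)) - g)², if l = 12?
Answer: 198025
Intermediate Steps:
m(q) = 12
g = 451 (g = (457 - 18) + 12 = 439 + 12 = 451)
(G(b(6)) - g)² = (6 - 1*451)² = (6 - 451)² = (-445)² = 198025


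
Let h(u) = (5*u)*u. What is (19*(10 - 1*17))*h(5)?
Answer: -16625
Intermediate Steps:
h(u) = 5*u²
(19*(10 - 1*17))*h(5) = (19*(10 - 1*17))*(5*5²) = (19*(10 - 17))*(5*25) = (19*(-7))*125 = -133*125 = -16625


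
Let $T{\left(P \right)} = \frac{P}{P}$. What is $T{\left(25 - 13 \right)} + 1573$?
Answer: $1574$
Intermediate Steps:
$T{\left(P \right)} = 1$
$T{\left(25 - 13 \right)} + 1573 = 1 + 1573 = 1574$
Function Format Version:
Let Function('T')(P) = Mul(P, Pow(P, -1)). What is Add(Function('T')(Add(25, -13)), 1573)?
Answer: 1574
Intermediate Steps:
Function('T')(P) = 1
Add(Function('T')(Add(25, -13)), 1573) = Add(1, 1573) = 1574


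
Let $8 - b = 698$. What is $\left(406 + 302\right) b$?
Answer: $-488520$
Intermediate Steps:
$b = -690$ ($b = 8 - 698 = -690$)
$\left(406 + 302\right) b = \left(406 + 302\right) \left(-690\right) = 708 \left(-690\right) = -488520$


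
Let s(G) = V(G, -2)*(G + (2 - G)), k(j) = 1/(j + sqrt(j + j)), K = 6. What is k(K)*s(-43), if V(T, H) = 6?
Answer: 3 - sqrt(3) ≈ 1.2680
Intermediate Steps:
k(j) = 1/(j + sqrt(2)*sqrt(j)) (k(j) = 1/(j + sqrt(2*j)) = 1/(j + sqrt(2)*sqrt(j)))
s(G) = 12 (s(G) = 6*(G + (2 - G)) = 6*2 = 12)
k(K)*s(-43) = 12/(6 + sqrt(2)*sqrt(6)) = 12/(6 + 2*sqrt(3))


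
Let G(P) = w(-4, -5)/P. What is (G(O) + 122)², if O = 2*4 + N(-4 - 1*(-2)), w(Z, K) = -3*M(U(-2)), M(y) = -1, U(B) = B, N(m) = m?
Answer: 60025/4 ≈ 15006.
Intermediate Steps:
w(Z, K) = 3 (w(Z, K) = -3*(-1) = 3)
O = 6 (O = 2*4 + (-4 - 1*(-2)) = 8 + (-4 + 2) = 8 - 2 = 6)
G(P) = 3/P
(G(O) + 122)² = (3/6 + 122)² = (3*(⅙) + 122)² = (½ + 122)² = (245/2)² = 60025/4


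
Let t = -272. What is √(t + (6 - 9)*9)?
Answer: I*√299 ≈ 17.292*I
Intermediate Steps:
√(t + (6 - 9)*9) = √(-272 + (6 - 9)*9) = √(-272 - 3*9) = √(-272 - 27) = √(-299) = I*√299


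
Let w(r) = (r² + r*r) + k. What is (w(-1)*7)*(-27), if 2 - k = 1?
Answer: -567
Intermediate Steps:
k = 1 (k = 2 - 1*1 = 2 - 1 = 1)
w(r) = 1 + 2*r² (w(r) = (r² + r*r) + 1 = (r² + r²) + 1 = 2*r² + 1 = 1 + 2*r²)
(w(-1)*7)*(-27) = ((1 + 2*(-1)²)*7)*(-27) = ((1 + 2*1)*7)*(-27) = ((1 + 2)*7)*(-27) = (3*7)*(-27) = 21*(-27) = -567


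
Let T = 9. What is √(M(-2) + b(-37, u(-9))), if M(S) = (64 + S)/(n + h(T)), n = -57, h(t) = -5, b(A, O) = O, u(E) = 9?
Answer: 2*√2 ≈ 2.8284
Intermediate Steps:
M(S) = -32/31 - S/62 (M(S) = (64 + S)/(-57 - 5) = (64 + S)/(-62) = (64 + S)*(-1/62) = -32/31 - S/62)
√(M(-2) + b(-37, u(-9))) = √((-32/31 - 1/62*(-2)) + 9) = √((-32/31 + 1/31) + 9) = √(-1 + 9) = √8 = 2*√2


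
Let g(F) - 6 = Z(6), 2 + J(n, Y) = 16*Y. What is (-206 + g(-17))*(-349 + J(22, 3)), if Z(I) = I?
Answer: 58782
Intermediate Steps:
J(n, Y) = -2 + 16*Y
g(F) = 12 (g(F) = 6 + 6 = 12)
(-206 + g(-17))*(-349 + J(22, 3)) = (-206 + 12)*(-349 + (-2 + 16*3)) = -194*(-349 + (-2 + 48)) = -194*(-349 + 46) = -194*(-303) = 58782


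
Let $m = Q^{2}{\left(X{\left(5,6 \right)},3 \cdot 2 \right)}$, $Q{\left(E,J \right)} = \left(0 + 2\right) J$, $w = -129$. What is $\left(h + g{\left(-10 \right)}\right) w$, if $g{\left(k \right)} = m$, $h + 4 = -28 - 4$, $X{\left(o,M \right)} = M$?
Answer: $-13932$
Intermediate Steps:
$Q{\left(E,J \right)} = 2 J$
$m = 144$ ($m = \left(2 \cdot 3 \cdot 2\right)^{2} = \left(2 \cdot 6\right)^{2} = 12^{2} = 144$)
$h = -36$ ($h = -4 - 32 = -36$)
$g{\left(k \right)} = 144$
$\left(h + g{\left(-10 \right)}\right) w = \left(-36 + 144\right) \left(-129\right) = 108 \left(-129\right) = -13932$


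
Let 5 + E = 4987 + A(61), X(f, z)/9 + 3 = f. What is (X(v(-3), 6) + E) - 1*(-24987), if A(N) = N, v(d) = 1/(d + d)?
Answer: 60003/2 ≈ 30002.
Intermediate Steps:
v(d) = 1/(2*d)
X(f, z) = -27 + 9*f
E = 5043 (E = -5 + (4987 + 61) = -5 + 5048 = 5043)
(X(v(-3), 6) + E) - 1*(-24987) = ((-27 + 9*((½)/(-3))) + 5043) - 1*(-24987) = ((-27 + 9*((½)*(-⅓))) + 5043) + 24987 = ((-27 + 9*(-⅙)) + 5043) + 24987 = ((-27 - 3/2) + 5043) + 24987 = (-57/2 + 5043) + 24987 = 10029/2 + 24987 = 60003/2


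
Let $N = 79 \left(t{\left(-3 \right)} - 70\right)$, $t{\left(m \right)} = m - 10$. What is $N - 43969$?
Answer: $-50526$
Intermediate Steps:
$t{\left(m \right)} = -10 + m$
$N = -6557$ ($N = 79 \left(\left(-10 - 3\right) - 70\right) = 79 \left(-13 - 70\right) = 79 \left(-83\right) = -6557$)
$N - 43969 = -6557 - 43969 = -50526$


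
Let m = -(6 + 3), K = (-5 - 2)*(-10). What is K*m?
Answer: -630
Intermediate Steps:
K = 70 (K = -7*(-10) = 70)
m = -9 (m = -1*9 = -9)
K*m = 70*(-9) = -630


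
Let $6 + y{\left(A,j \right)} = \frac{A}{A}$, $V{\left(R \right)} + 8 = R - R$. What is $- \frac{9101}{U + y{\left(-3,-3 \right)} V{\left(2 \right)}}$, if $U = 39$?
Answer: $- \frac{9101}{79} \approx -115.2$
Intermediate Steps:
$V{\left(R \right)} = -8$ ($V{\left(R \right)} = -8 + \left(R - R\right) = -8 + 0 = -8$)
$y{\left(A,j \right)} = -5$ ($y{\left(A,j \right)} = -6 + \frac{A}{A} = -6 + 1 = -5$)
$- \frac{9101}{U + y{\left(-3,-3 \right)} V{\left(2 \right)}} = - \frac{9101}{39 - -40} = - \frac{9101}{39 + 40} = - \frac{9101}{79}$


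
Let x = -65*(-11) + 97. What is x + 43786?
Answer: 44598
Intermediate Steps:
x = 812 (x = 715 + 97 = 812)
x + 43786 = 812 + 43786 = 44598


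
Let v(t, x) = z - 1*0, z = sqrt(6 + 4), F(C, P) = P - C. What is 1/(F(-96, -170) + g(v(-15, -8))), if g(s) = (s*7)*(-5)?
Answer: 37/3387 - 35*sqrt(10)/6774 ≈ -0.0054148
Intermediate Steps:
z = sqrt(10) ≈ 3.1623
v(t, x) = sqrt(10) (v(t, x) = sqrt(10) - 1*0 = sqrt(10) + 0 = sqrt(10))
g(s) = -35*s (g(s) = (7*s)*(-5) = -35*s)
1/(F(-96, -170) + g(v(-15, -8))) = 1/((-170 - 1*(-96)) - 35*sqrt(10)) = 1/((-170 + 96) - 35*sqrt(10)) = 1/(-74 - 35*sqrt(10))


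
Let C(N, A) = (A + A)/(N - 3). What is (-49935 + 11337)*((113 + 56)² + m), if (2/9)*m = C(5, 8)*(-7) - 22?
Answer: -1088849580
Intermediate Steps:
C(N, A) = 2*A/(-3 + N) (C(N, A) = (2*A)/(-3 + N) = 2*A/(-3 + N))
m = -351 (m = 9*((2*8/(-3 + 5))*(-7) - 22)/2 = 9*((2*8/2)*(-7) - 22)/2 = 9*((2*8*(½))*(-7) - 22)/2 = 9*(8*(-7) - 22)/2 = 9*(-56 - 22)/2 = (9/2)*(-78) = -351)
(-49935 + 11337)*((113 + 56)² + m) = (-49935 + 11337)*((113 + 56)² - 351) = -38598*(169² - 351) = -38598*(28561 - 351) = -38598*28210 = -1088849580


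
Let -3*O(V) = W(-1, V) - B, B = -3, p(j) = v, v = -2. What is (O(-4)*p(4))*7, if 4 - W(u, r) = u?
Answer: 112/3 ≈ 37.333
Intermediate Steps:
p(j) = -2
W(u, r) = 4 - u
O(V) = -8/3 (O(V) = -((4 - 1*(-1)) - 1*(-3))/3 = -((4 + 1) + 3)/3 = -(5 + 3)/3 = -1/3*8 = -8/3)
(O(-4)*p(4))*7 = -8/3*(-2)*7 = (16/3)*7 = 112/3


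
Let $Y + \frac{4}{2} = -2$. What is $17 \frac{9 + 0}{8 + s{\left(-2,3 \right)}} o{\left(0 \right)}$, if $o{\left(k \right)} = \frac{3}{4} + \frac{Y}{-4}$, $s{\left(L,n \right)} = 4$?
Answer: $\frac{357}{16} \approx 22.313$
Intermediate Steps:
$Y = -4$ ($Y = -2 - 2 = -4$)
$o{\left(k \right)} = \frac{7}{4}$ ($o{\left(k \right)} = \frac{3}{4} - \frac{4}{-4} = 3 \cdot \frac{1}{4} - -1 = \frac{3}{4} + 1 = \frac{7}{4}$)
$17 \frac{9 + 0}{8 + s{\left(-2,3 \right)}} o{\left(0 \right)} = 17 \frac{9 + 0}{8 + 4} \cdot \frac{7}{4} = 17 \cdot \frac{9}{12} \cdot \frac{7}{4} = 17 \cdot 9 \cdot \frac{1}{12} \cdot \frac{7}{4} = 17 \cdot \frac{3}{4} \cdot \frac{7}{4} = \frac{51}{4} \cdot \frac{7}{4} = \frac{357}{16}$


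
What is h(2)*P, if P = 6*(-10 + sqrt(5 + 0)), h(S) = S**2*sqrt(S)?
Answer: 24*sqrt(2)*(-10 + sqrt(5)) ≈ -263.52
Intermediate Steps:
h(S) = S**(5/2)
P = -60 + 6*sqrt(5) (P = 6*(-10 + sqrt(5)) = -60 + 6*sqrt(5) ≈ -46.584)
h(2)*P = 2**(5/2)*(-60 + 6*sqrt(5)) = (4*sqrt(2))*(-60 + 6*sqrt(5)) = 4*sqrt(2)*(-60 + 6*sqrt(5))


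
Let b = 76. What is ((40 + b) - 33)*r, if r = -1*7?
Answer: -581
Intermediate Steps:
r = -7
((40 + b) - 33)*r = ((40 + 76) - 33)*(-7) = (116 - 33)*(-7) = 83*(-7) = -581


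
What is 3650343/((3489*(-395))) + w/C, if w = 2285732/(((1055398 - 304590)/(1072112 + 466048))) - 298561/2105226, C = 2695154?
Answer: -222915347953294894184159/244623415420588236264540 ≈ -0.91126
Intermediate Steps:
w = 925199834840262229/197577565326 (w = 2285732/((750808/1538160)) - 298561*1/2105226 = 2285732/((750808*(1/1538160))) - 298561/2105226 = 2285732/(93851/192270) - 298561/2105226 = 2285732*(192270/93851) - 298561/2105226 = 439477691640/93851 - 298561/2105226 = 925199834840262229/197577565326 ≈ 4.6827e+6)
3650343/((3489*(-395))) + w/C = 3650343/((3489*(-395))) + (925199834840262229/197577565326)/2695154 = 3650343/(-1378155) + (925199834840262229/197577565326)*(1/2695154) = 3650343*(-1/1378155) + 925199834840262229/532501965498630204 = -1216781/459385 + 925199834840262229/532501965498630204 = -222915347953294894184159/244623415420588236264540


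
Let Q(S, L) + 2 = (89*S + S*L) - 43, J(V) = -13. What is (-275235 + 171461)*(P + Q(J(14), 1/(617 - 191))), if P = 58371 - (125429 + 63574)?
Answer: 2914041217439/213 ≈ 1.3681e+10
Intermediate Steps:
Q(S, L) = -45 + 89*S + L*S (Q(S, L) = -2 + ((89*S + S*L) - 43) = -2 + ((89*S + L*S) - 43) = -2 + (-43 + 89*S + L*S) = -45 + 89*S + L*S)
P = -130632 (P = 58371 - 1*189003 = 58371 - 189003 = -130632)
(-275235 + 171461)*(P + Q(J(14), 1/(617 - 191))) = (-275235 + 171461)*(-130632 + (-45 + 89*(-13) - 13/(617 - 191))) = -103774*(-130632 + (-45 - 1157 - 13/426)) = -103774*(-130632 - 512065/426) = -103774*(-56161297/426) = 2914041217439/213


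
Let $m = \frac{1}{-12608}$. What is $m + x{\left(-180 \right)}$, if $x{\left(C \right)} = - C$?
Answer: $\frac{2269439}{12608} \approx 180.0$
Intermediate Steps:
$m = - \frac{1}{12608} \approx -7.9315 \cdot 10^{-5}$
$m + x{\left(-180 \right)} = - \frac{1}{12608} - -180 = - \frac{1}{12608} + 180 = \frac{2269439}{12608}$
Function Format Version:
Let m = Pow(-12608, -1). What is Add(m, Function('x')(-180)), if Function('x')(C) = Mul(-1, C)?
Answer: Rational(2269439, 12608) ≈ 180.00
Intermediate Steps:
m = Rational(-1, 12608) ≈ -7.9315e-5
Add(m, Function('x')(-180)) = Add(Rational(-1, 12608), Mul(-1, -180)) = Add(Rational(-1, 12608), 180) = Rational(2269439, 12608)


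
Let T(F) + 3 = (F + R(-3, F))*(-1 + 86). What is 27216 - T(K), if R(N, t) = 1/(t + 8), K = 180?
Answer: 2240687/188 ≈ 11919.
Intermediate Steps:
R(N, t) = 1/(8 + t)
T(F) = -3 + 85*F + 85/(8 + F) (T(F) = -3 + (F + 1/(8 + F))*(-1 + 86) = -3 + (F + 1/(8 + F))*85 = -3 + (85*F + 85/(8 + F)) = -3 + 85*F + 85/(8 + F))
27216 - T(K) = 27216 - (85 + (-3 + 85*180)*(8 + 180))/(8 + 180) = 27216 - (85 + (-3 + 15300)*188)/188 = 27216 - (85 + 15297*188)/188 = 27216 - (85 + 2875836)/188 = 27216 - 2875921/188 = 2240687/188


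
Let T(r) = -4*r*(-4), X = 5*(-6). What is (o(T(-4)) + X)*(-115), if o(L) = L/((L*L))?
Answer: 220915/64 ≈ 3451.8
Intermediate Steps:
X = -30
T(r) = 16*r
o(L) = 1/L (o(L) = L/(L**2) = L/L**2 = 1/L)
(o(T(-4)) + X)*(-115) = (1/(16*(-4)) - 30)*(-115) = (1/(-64) - 30)*(-115) = (-1/64 - 30)*(-115) = -1921/64*(-115) = 220915/64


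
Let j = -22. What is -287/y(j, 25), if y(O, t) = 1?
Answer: -287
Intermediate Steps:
-287/y(j, 25) = -287/1 = -287*1 = -287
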